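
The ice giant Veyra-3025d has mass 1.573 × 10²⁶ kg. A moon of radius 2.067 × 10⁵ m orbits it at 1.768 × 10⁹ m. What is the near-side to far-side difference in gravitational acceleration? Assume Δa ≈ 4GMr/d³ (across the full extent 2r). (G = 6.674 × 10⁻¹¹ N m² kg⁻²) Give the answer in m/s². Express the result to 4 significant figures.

1.571 × 10⁻⁶ m/s²

a_tidal = 4GMr/d³
        = 4 × (6.674 × 10⁻¹¹) × (1.573 × 10²⁶) × (2.067 × 10⁵) / (1.768 × 10⁹)³
        = 1.571 × 10⁻⁶ m/s²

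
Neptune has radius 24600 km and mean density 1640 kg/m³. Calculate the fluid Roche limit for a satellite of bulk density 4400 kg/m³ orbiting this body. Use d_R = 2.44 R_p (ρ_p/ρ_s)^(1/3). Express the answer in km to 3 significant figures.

43200 km

d_R = 2.44 × 24600 km × (1640/4400)^(1/3)
    = 43200 km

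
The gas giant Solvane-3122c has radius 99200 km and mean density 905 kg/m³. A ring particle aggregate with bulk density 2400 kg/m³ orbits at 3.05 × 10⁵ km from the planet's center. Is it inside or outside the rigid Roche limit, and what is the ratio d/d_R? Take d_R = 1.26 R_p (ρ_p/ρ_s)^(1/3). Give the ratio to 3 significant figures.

d_R = 1.26 × (99200 km) × (905/2400)^(1/3) = 90300 km
d/d_R = (3.05 × 10⁵) / (90300) = 3.38
Since d/d_R > 1, the body is outside the Roche limit.

outside; d/d_R ≈ 3.38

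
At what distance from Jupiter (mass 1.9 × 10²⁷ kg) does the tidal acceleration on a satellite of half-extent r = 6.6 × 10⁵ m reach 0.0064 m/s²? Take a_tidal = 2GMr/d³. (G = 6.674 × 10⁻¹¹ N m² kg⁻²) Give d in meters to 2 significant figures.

2GMr/d³ = a_tidal  ⇒  d = (2GMr / a_tidal)^(1/3)
d = (2 × 6.674×10⁻¹¹ × (1.9 × 10²⁷) × (6.6 × 10⁵) / (0.0064))^(1/3)
  = 3.0 × 10⁸ m

3.0 × 10⁸ m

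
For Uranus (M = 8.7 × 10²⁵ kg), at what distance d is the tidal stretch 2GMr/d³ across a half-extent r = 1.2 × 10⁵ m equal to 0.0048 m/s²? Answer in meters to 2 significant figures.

6.6 × 10⁷ m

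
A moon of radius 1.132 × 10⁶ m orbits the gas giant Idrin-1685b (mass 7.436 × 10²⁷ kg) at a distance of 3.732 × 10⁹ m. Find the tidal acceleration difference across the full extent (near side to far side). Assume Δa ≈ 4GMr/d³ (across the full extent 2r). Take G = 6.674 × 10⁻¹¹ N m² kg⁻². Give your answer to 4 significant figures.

4.323 × 10⁻⁵ m/s²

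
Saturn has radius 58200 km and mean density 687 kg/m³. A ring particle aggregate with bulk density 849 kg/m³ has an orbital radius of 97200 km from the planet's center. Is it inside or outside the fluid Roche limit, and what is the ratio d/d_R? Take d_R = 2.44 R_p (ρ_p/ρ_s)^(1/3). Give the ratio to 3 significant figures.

d_R = 2.44 × (58200 km) × (687/849)^(1/3) = 1.323 × 10⁵ km
d/d_R = (97200) / (1.323 × 10⁵) = 0.735
Since d/d_R < 1, the body is inside the Roche limit.

inside; d/d_R ≈ 0.735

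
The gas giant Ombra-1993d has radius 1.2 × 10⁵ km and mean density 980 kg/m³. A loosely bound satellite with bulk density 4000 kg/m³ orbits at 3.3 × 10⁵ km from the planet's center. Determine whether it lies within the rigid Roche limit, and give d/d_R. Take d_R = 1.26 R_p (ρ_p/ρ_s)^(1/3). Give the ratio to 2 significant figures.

outside; d/d_R ≈ 3.5

d_R = 1.26 × (1.2 × 10⁵ km) × (980/4000)^(1/3) = 94610 km
d/d_R = (3.3 × 10⁵) / (94610) = 3.5
Since d/d_R > 1, the body is outside the Roche limit.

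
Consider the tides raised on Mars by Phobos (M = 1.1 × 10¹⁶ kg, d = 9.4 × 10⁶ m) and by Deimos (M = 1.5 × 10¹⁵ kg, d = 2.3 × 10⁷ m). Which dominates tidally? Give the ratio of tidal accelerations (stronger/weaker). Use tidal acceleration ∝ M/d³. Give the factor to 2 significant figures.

Phobos, by a factor of ≈ 110

The tide-raising term goes as M/d³ (the gradient of a 1/d² field).
Phobos: (1.1 × 10¹⁶) / (9.4 × 10⁶)³ = 1.324 × 10⁻⁵
Deimos: (1.5 × 10¹⁵) / (2.3 × 10⁷)³ = 1.233 × 10⁻⁷
Ratio (larger/smaller) = 110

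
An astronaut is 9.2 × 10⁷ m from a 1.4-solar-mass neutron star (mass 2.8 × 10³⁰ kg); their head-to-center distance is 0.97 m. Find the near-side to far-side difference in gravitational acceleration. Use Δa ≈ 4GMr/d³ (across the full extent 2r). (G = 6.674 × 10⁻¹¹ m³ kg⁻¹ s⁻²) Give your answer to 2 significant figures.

9.3 × 10⁻⁴ m/s²

a_tidal = 4GMr/d³
        = 4 × (6.674 × 10⁻¹¹) × (2.8 × 10³⁰) × (0.97) / (9.2 × 10⁷)³
        = 9.3 × 10⁻⁴ m/s²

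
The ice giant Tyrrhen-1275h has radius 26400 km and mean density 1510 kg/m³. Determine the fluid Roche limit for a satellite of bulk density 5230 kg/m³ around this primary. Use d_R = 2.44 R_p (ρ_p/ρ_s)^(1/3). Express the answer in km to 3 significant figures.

42600 km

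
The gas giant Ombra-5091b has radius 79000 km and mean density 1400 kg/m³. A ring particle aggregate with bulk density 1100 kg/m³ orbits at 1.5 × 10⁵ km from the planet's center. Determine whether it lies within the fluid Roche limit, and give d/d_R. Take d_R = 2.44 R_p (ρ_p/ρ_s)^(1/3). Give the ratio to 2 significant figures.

d_R = 2.44 × (79000 km) × (1400/1100)^(1/3) = 2.089 × 10⁵ km
d/d_R = (1.5 × 10⁵) / (2.089 × 10⁵) = 0.72
Since d/d_R < 1, the body is inside the Roche limit.

inside; d/d_R ≈ 0.72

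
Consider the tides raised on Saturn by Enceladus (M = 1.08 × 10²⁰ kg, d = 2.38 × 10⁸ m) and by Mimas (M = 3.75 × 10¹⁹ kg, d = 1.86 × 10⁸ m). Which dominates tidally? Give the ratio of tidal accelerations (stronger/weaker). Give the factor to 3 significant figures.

Enceladus, by a factor of ≈ 1.37

Tidal stretch scales as M/d³; compute that for each body.
Enceladus: (1.08 × 10²⁰) / (2.38 × 10⁸)³ = 8.011 × 10⁻⁶
Mimas: (3.75 × 10¹⁹) / (1.86 × 10⁸)³ = 5.828 × 10⁻⁶
Ratio (larger/smaller) = 1.37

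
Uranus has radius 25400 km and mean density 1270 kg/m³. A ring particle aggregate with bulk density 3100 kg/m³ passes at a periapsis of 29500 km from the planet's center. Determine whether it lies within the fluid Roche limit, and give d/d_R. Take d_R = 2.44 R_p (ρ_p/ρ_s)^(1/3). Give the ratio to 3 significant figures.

inside; d/d_R ≈ 0.641

d_R = 2.44 × (25400 km) × (1270/3100)^(1/3) = 46030 km
d/d_R = (29500) / (46030) = 0.641
Since d/d_R < 1, the body is inside the Roche limit.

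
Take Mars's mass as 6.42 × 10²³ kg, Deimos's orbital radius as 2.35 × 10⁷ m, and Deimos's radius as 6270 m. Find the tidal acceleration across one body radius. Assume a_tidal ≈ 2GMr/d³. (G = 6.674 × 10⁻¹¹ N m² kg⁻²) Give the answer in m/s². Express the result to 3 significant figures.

4.14 × 10⁻⁵ m/s²

a_tidal = 2GMr/d³
        = 2 × (6.674 × 10⁻¹¹) × (6.42 × 10²³) × (6270) / (2.35 × 10⁷)³
        = 4.14 × 10⁻⁵ m/s²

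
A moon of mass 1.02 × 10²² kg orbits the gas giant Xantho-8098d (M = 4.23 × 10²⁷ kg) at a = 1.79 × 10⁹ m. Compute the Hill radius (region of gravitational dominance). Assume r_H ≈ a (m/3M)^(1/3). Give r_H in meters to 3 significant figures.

1.66 × 10⁷ m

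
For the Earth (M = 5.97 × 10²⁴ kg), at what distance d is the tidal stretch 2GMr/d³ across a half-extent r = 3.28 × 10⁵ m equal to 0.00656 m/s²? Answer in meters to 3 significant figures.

3.42 × 10⁷ m

2GMr/d³ = a_tidal  ⇒  d = (2GMr / a_tidal)^(1/3)
d = (2 × 6.674×10⁻¹¹ × (5.97 × 10²⁴) × (3.28 × 10⁵) / (0.00656))^(1/3)
  = 3.42 × 10⁷ m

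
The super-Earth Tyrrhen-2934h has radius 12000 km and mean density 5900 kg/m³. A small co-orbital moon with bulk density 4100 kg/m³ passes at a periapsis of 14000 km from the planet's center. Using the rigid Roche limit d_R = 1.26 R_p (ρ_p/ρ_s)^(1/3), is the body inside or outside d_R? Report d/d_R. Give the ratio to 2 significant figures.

inside; d/d_R ≈ 0.82

d_R = 1.26 × (12000 km) × (5900/4100)^(1/3) = 17070 km
d/d_R = (14000) / (17070) = 0.82
Since d/d_R < 1, the body is inside the Roche limit.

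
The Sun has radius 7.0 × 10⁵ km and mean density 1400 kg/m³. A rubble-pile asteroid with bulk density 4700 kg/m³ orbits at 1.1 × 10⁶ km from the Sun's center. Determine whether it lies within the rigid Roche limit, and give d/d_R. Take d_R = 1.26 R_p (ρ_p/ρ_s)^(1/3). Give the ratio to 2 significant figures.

d_R = 1.26 × (7.0 × 10⁵ km) × (1400/4700)^(1/3) = 5.890 × 10⁵ km
d/d_R = (1.1 × 10⁶) / (5.890 × 10⁵) = 1.9
Since d/d_R > 1, the body is outside the Roche limit.

outside; d/d_R ≈ 1.9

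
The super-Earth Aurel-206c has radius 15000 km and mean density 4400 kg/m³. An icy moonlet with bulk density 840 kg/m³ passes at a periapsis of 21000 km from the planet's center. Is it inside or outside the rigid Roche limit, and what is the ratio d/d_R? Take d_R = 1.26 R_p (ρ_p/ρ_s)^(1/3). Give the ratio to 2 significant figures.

inside; d/d_R ≈ 0.64

d_R = 1.26 × (15000 km) × (4400/840)^(1/3) = 32820 km
d/d_R = (21000) / (32820) = 0.64
Since d/d_R < 1, the body is inside the Roche limit.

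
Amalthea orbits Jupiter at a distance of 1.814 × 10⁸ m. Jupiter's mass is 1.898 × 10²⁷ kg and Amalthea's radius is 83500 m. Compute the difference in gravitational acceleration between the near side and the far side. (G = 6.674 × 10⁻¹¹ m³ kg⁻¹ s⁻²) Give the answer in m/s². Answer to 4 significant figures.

The field gradient is 2GM/d³; across the full diameter 2r the difference is 4GMr/d³.
Δg = 4GMr/d³
   = 4 × (6.674 × 10⁻¹¹) × (1.898 × 10²⁷) × (83500) / (1.814 × 10⁸)³
   = 7.088 × 10⁻³ m/s²

7.088 × 10⁻³ m/s²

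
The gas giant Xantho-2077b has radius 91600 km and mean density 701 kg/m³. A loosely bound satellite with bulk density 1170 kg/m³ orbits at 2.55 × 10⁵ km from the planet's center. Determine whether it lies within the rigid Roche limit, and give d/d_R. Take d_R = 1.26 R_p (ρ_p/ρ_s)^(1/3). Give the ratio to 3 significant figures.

d_R = 1.26 × (91600 km) × (701/1170)^(1/3) = 97300 km
d/d_R = (2.55 × 10⁵) / (97300) = 2.62
Since d/d_R > 1, the body is outside the Roche limit.

outside; d/d_R ≈ 2.62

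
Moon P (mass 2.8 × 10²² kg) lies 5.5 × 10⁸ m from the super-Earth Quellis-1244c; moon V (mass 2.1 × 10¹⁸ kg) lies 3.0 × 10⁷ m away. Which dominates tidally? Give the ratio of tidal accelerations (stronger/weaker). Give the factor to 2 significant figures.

Moon P, by a factor of ≈ 2.2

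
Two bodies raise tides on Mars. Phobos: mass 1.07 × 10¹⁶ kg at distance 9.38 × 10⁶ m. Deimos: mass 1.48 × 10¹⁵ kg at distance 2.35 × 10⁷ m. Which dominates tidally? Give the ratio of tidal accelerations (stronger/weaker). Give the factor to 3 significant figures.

Phobos, by a factor of ≈ 114

Tidal acceleration ∝ M/d³, so compare M/d³ for each.
Phobos: (1.07 × 10¹⁶) / (9.38 × 10⁶)³ = 1.297 × 10⁻⁵
Deimos: (1.48 × 10¹⁵) / (2.35 × 10⁷)³ = 1.140 × 10⁻⁷
Ratio (larger/smaller) = 114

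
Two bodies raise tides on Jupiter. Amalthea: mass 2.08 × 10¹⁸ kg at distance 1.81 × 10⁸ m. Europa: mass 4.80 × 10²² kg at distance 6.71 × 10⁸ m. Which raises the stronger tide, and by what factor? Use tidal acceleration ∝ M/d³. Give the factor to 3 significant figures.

The tide-raising term goes as M/d³ (the gradient of a 1/d² field).
Amalthea: (2.08 × 10¹⁸) / (1.81 × 10⁸)³ = 3.508 × 10⁻⁷
Europa: (4.80 × 10²²) / (6.71 × 10⁸)³ = 1.589 × 10⁻⁴
Ratio (larger/smaller) = 453

Europa, by a factor of ≈ 453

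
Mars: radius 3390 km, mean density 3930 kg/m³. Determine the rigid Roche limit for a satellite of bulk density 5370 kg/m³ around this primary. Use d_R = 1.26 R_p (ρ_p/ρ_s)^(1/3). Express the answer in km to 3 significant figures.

3850 km

d_R = 1.26 × 3390 km × (3930/5370)^(1/3)
    = 3850 km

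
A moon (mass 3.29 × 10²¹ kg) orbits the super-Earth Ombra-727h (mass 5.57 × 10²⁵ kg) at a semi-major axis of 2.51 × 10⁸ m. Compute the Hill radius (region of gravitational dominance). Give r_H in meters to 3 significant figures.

r_H ≈ a (m/3M)^(1/3)
    = (2.51 × 10⁸) × (3.29 × 10²¹ / (3 × 5.57 × 10²⁵))^(1/3)
    = 6.78 × 10⁶ m

6.78 × 10⁶ m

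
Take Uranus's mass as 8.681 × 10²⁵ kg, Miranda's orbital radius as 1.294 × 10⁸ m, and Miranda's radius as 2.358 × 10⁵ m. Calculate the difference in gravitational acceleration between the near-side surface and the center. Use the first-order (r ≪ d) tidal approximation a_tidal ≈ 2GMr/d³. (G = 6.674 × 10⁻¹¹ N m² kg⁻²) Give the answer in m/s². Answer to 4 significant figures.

1.261 × 10⁻³ m/s²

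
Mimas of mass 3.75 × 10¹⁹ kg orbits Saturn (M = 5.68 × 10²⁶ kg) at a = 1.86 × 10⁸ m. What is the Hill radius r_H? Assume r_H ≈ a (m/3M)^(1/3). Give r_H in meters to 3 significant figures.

r_H ≈ a (m/3M)^(1/3)
    = (1.86 × 10⁸) × (3.75 × 10¹⁹ / (3 × 5.68 × 10²⁶))^(1/3)
    = 5.21 × 10⁵ m

5.21 × 10⁵ m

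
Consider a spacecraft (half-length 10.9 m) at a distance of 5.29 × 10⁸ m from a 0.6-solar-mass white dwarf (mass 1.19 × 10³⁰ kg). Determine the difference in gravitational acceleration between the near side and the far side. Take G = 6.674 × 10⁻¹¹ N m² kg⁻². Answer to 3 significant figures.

2.34 × 10⁻⁵ m/s²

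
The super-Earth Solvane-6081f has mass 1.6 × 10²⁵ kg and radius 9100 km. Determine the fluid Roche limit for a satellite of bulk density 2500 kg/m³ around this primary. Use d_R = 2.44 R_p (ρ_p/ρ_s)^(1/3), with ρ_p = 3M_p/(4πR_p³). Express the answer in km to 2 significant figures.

28000 km

ρ_p = 3M_p/(4πR_p³) = 3 × (1.6 × 10²⁵) / (4π × (9.1 × 10⁶ m)³) = 5100 kg/m³
d_R = 2.44 × 9100 km × (5100/2500)^(1/3)
    = 28000 km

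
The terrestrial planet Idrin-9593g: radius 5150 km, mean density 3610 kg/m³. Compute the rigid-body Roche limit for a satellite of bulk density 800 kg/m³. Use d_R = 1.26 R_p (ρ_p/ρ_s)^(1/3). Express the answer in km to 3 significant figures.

10700 km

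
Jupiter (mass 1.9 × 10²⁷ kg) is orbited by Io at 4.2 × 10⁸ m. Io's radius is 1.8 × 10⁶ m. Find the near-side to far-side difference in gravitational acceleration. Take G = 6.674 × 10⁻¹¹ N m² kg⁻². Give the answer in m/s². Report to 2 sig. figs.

1.2 × 10⁻² m/s²

Near-to-far spans 2r, so the tidal difference is twice the near-to-center value: 4GMr/d³.
Δg = 4GMr/d³
   = 4 × (6.674 × 10⁻¹¹) × (1.9 × 10²⁷) × (1.8 × 10⁶) / (4.2 × 10⁸)³
   = 1.2 × 10⁻² m/s²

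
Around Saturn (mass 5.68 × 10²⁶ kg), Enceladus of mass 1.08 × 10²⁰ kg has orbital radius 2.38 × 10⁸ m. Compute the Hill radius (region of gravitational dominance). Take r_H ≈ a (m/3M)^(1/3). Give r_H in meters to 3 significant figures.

9.49 × 10⁵ m

r_H ≈ a (m/3M)^(1/3)
    = (2.38 × 10⁸) × (1.08 × 10²⁰ / (3 × 5.68 × 10²⁶))^(1/3)
    = 9.49 × 10⁵ m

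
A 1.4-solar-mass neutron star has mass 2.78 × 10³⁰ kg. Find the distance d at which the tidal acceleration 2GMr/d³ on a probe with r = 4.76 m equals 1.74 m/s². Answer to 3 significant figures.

1.01 × 10⁷ m

2GMr/d³ = a_tidal  ⇒  d = (2GMr / a_tidal)^(1/3)
d = (2 × 6.674×10⁻¹¹ × (2.78 × 10³⁰) × (4.76) / (1.74))^(1/3)
  = 1.01 × 10⁷ m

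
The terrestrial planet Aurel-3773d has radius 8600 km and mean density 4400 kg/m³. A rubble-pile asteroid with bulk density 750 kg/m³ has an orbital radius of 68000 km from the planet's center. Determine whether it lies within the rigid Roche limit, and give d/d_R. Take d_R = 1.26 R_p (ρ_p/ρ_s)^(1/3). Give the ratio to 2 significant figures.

outside; d/d_R ≈ 3.5

d_R = 1.26 × (8600 km) × (4400/750)^(1/3) = 19540 km
d/d_R = (68000) / (19540) = 3.5
Since d/d_R > 1, the body is outside the Roche limit.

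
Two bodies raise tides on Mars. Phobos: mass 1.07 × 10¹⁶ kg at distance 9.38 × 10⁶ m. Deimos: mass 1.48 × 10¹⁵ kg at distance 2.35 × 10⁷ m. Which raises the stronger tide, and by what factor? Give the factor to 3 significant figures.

Tidal stretch scales as M/d³; compute that for each body.
Phobos: (1.07 × 10¹⁶) / (9.38 × 10⁶)³ = 1.297 × 10⁻⁵
Deimos: (1.48 × 10¹⁵) / (2.35 × 10⁷)³ = 1.140 × 10⁻⁷
Ratio (larger/smaller) = 114

Phobos, by a factor of ≈ 114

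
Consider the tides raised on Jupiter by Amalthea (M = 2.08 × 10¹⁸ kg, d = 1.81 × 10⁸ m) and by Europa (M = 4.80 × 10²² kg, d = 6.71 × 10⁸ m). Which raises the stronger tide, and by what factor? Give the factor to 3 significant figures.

Europa, by a factor of ≈ 453

Compare M/d³ for the two perturbers:
Amalthea: (2.08 × 10¹⁸) / (1.81 × 10⁸)³ = 3.508 × 10⁻⁷
Europa: (4.80 × 10²²) / (6.71 × 10⁸)³ = 1.589 × 10⁻⁴
Ratio (larger/smaller) = 453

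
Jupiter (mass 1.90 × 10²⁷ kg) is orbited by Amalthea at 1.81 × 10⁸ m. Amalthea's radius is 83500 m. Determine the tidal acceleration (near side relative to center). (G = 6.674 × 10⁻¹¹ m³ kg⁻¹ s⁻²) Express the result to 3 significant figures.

3.57 × 10⁻³ m/s²

Since r ≪ d, expand the inverse-square field across one radius to get the leading 2GMr/d³ term.
a_tidal = 2GMr/d³
        = 2 × (6.674 × 10⁻¹¹) × (1.90 × 10²⁷) × (83500) / (1.81 × 10⁸)³
        = 3.57 × 10⁻³ m/s²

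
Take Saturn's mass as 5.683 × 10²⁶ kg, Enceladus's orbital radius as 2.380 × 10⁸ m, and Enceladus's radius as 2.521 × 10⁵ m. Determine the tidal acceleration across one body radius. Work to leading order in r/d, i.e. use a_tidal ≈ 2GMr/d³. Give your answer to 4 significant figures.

1.419 × 10⁻³ m/s²

a_tidal = 2GMr/d³
        = 2 × (6.674 × 10⁻¹¹) × (5.683 × 10²⁶) × (2.521 × 10⁵) / (2.380 × 10⁸)³
        = 1.419 × 10⁻³ m/s²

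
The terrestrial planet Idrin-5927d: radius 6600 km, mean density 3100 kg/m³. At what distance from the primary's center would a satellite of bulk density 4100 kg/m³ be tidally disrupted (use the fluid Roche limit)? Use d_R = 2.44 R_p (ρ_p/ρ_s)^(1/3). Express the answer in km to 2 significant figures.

d_R = 2.44 × 6600 km × (3100/4100)^(1/3)
    = 15000 km

15000 km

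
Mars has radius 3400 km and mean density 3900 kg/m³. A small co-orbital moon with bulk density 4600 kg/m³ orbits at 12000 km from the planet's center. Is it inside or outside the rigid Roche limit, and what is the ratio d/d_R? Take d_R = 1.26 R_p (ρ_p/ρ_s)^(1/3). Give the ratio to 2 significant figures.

d_R = 1.26 × (3400 km) × (3900/4600)^(1/3) = 4055 km
d/d_R = (12000) / (4055) = 3.0
Since d/d_R > 1, the body is outside the Roche limit.

outside; d/d_R ≈ 3.0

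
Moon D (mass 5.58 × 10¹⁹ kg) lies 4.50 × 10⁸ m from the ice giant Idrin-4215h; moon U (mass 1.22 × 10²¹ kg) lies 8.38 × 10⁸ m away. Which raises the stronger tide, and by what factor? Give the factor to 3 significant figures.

Moon U, by a factor of ≈ 3.39

Compare M/d³ for the two perturbers:
Moon D: (5.58 × 10¹⁹) / (4.50 × 10⁸)³ = 6.123 × 10⁻⁷
Moon U: (1.22 × 10²¹) / (8.38 × 10⁸)³ = 2.073 × 10⁻⁶
Ratio (larger/smaller) = 3.39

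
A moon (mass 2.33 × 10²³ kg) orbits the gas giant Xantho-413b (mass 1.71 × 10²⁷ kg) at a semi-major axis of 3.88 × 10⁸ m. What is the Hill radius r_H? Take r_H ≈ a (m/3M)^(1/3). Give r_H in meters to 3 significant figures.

r_H ≈ a (m/3M)^(1/3)
    = (3.88 × 10⁸) × (2.33 × 10²³ / (3 × 1.71 × 10²⁷))^(1/3)
    = 1.38 × 10⁷ m

1.38 × 10⁷ m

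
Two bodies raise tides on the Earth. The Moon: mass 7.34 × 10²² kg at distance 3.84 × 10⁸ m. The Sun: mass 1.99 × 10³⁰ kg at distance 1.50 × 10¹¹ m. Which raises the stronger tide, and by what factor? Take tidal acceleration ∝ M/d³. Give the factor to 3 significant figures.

The Moon, by a factor of ≈ 2.20

Tidal stretch scales as M/d³; compute that for each body.
The Moon: (7.34 × 10²²) / (3.84 × 10⁸)³ = 1.296 × 10⁻³
The Sun: (1.99 × 10³⁰) / (1.50 × 10¹¹)³ = 5.896 × 10⁻⁴
Ratio (larger/smaller) = 2.20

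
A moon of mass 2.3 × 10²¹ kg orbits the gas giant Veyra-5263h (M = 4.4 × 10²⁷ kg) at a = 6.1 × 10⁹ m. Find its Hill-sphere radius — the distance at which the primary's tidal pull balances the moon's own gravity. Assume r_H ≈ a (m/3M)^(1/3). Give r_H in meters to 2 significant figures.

3.4 × 10⁷ m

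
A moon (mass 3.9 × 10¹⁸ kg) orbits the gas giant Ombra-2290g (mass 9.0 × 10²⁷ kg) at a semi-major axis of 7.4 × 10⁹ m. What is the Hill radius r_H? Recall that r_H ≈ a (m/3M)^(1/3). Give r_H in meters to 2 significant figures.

r_H ≈ a (m/3M)^(1/3)
    = (7.4 × 10⁹) × (3.9 × 10¹⁸ / (3 × 9.0 × 10²⁷))^(1/3)
    = 3.9 × 10⁶ m

3.9 × 10⁶ m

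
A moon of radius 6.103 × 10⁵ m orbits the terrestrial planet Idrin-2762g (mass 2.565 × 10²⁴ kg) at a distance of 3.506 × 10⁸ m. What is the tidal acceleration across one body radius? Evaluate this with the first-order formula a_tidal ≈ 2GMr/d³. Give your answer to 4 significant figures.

4.849 × 10⁻⁶ m/s²

Δa = 2GMr/d³
   = 2 × (6.674 × 10⁻¹¹) × (2.565 × 10²⁴) × (6.103 × 10⁵) / (3.506 × 10⁸)³
   = 4.849 × 10⁻⁶ m/s²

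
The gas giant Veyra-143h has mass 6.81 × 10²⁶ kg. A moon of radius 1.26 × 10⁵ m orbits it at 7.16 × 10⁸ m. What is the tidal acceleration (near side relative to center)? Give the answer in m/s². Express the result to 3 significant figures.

3.12 × 10⁻⁵ m/s²

The tidal stretch is the gradient of GM/d² times the body's extent r, hence the 1/d³ dependence.
a_tidal = 2GMr/d³
        = 2 × (6.674 × 10⁻¹¹) × (6.81 × 10²⁶) × (1.26 × 10⁵) / (7.16 × 10⁸)³
        = 3.12 × 10⁻⁵ m/s²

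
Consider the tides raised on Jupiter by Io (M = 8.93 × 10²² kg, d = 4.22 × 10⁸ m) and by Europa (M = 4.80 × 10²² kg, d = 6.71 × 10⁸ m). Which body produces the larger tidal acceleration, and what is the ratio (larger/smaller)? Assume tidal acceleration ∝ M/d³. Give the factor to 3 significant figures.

Compare M/d³ for the two perturbers:
Io: (8.93 × 10²²) / (4.22 × 10⁸)³ = 1.188 × 10⁻³
Europa: (4.80 × 10²²) / (6.71 × 10⁸)³ = 1.589 × 10⁻⁴
Ratio (larger/smaller) = 7.48

Io, by a factor of ≈ 7.48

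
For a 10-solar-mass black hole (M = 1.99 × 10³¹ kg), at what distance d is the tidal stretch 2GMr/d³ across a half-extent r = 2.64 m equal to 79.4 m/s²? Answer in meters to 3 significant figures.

2GMr/d³ = a_tidal  ⇒  d = (2GMr / a_tidal)^(1/3)
d = (2 × 6.674×10⁻¹¹ × (1.99 × 10³¹) × (2.64) / (79.4))^(1/3)
  = 4.45 × 10⁶ m

4.45 × 10⁶ m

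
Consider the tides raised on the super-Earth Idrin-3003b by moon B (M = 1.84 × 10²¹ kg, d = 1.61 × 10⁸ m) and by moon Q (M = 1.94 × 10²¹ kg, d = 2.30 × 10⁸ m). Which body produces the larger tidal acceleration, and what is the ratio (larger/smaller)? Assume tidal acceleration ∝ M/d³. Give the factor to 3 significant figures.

Moon B, by a factor of ≈ 2.77

Tidal acceleration ∝ M/d³, so compare M/d³ for each.
Moon B: (1.84 × 10²¹) / (1.61 × 10⁸)³ = 4.409 × 10⁻⁴
Moon Q: (1.94 × 10²¹) / (2.30 × 10⁸)³ = 1.594 × 10⁻⁴
Ratio (larger/smaller) = 2.77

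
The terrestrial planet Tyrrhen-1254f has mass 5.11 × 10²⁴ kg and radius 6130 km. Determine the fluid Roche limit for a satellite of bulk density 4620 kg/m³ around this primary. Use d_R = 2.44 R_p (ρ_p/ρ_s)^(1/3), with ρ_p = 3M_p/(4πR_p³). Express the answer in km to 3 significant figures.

ρ_p = 3M_p/(4πR_p³) = 3 × (5.11 × 10²⁴) / (4π × (6.13 × 10⁶ m)³) = 5300 kg/m³
d_R = 2.44 × 6130 km × (5300/4620)^(1/3)
    = 15700 km

15700 km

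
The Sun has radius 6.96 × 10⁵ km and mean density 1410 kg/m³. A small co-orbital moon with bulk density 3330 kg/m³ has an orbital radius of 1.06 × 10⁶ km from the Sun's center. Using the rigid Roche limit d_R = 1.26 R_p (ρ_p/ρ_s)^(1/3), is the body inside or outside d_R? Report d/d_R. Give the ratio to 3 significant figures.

outside; d/d_R ≈ 1.61

d_R = 1.26 × (6.96 × 10⁵ km) × (1410/3330)^(1/3) = 6.585 × 10⁵ km
d/d_R = (1.06 × 10⁶) / (6.585 × 10⁵) = 1.61
Since d/d_R > 1, the body is outside the Roche limit.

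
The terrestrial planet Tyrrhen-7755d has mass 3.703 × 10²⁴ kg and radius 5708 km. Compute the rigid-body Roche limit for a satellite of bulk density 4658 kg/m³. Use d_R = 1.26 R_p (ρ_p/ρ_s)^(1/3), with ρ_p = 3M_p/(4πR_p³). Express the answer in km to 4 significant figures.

ρ_p = 3M_p/(4πR_p³) = 3 × (3.703 × 10²⁴) / (4π × (5.708 × 10⁶ m)³) = 4753 kg/m³
d_R = 1.26 × 5708 km × (4753/4658)^(1/3)
    = 7241 km

7241 km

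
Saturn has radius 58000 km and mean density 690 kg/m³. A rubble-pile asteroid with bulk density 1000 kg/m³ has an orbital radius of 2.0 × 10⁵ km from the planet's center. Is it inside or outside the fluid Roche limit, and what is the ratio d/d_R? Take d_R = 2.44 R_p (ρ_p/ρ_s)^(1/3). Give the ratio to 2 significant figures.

outside; d/d_R ≈ 1.6

d_R = 2.44 × (58000 km) × (690/1000)^(1/3) = 1.251 × 10⁵ km
d/d_R = (2.0 × 10⁵) / (1.251 × 10⁵) = 1.6
Since d/d_R > 1, the body is outside the Roche limit.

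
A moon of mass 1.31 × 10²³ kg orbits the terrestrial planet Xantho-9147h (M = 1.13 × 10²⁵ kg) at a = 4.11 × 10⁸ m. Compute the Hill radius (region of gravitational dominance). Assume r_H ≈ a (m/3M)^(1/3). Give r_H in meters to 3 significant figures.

r_H ≈ a (m/3M)^(1/3)
    = (4.11 × 10⁸) × (1.31 × 10²³ / (3 × 1.13 × 10²⁵))^(1/3)
    = 6.45 × 10⁷ m

6.45 × 10⁷ m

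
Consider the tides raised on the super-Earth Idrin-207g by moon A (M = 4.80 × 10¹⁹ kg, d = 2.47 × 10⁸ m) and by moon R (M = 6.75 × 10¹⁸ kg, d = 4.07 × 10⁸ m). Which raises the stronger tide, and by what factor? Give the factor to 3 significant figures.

Moon A, by a factor of ≈ 31.8

Compare M/d³ for the two perturbers:
Moon A: (4.80 × 10¹⁹) / (2.47 × 10⁸)³ = 3.185 × 10⁻⁶
Moon R: (6.75 × 10¹⁸) / (4.07 × 10⁸)³ = 1.001 × 10⁻⁷
Ratio (larger/smaller) = 31.8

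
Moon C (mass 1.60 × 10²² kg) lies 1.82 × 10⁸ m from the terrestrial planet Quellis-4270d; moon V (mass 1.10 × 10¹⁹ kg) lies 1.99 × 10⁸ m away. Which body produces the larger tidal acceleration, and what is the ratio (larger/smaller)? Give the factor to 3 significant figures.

The tide-raising term goes as M/d³ (the gradient of a 1/d² field).
Moon C: (1.60 × 10²²) / (1.82 × 10⁸)³ = 2.654 × 10⁻³
Moon V: (1.10 × 10¹⁹) / (1.99 × 10⁸)³ = 1.396 × 10⁻⁶
Ratio (larger/smaller) = 1900

Moon C, by a factor of ≈ 1900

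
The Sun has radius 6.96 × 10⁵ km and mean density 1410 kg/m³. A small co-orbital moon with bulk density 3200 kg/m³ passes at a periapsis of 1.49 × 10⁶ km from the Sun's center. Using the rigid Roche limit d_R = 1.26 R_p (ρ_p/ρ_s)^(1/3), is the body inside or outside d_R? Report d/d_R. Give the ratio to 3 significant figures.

outside; d/d_R ≈ 2.23

d_R = 1.26 × (6.96 × 10⁵ km) × (1410/3200)^(1/3) = 6.673 × 10⁵ km
d/d_R = (1.49 × 10⁶) / (6.673 × 10⁵) = 2.23
Since d/d_R > 1, the body is outside the Roche limit.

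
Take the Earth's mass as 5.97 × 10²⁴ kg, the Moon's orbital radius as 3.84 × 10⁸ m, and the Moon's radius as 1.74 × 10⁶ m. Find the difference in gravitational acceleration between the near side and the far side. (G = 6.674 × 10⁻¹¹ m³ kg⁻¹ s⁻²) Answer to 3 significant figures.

Differencing GM/(d−r)² and GM/(d+r)² to first order in r/d gives 4GMr/d³.
Δa = 4GMr/d³
   = 4 × (6.674 × 10⁻¹¹) × (5.97 × 10²⁴) × (1.74 × 10⁶) / (3.84 × 10⁸)³
   = 4.90 × 10⁻⁵ m/s²

4.90 × 10⁻⁵ m/s²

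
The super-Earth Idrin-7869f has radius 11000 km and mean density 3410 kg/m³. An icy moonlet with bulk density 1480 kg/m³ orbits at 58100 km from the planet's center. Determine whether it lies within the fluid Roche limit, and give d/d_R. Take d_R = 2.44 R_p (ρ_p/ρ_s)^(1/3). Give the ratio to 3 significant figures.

outside; d/d_R ≈ 1.64

d_R = 2.44 × (11000 km) × (3410/1480)^(1/3) = 35450 km
d/d_R = (58100) / (35450) = 1.64
Since d/d_R > 1, the body is outside the Roche limit.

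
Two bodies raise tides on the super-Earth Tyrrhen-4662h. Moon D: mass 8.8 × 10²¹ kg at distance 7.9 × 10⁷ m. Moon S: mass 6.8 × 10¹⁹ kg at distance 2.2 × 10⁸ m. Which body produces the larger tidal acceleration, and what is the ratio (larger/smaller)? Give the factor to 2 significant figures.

Moon D, by a factor of ≈ 2800

The tide-raising term goes as M/d³ (the gradient of a 1/d² field).
Moon D: (8.8 × 10²¹) / (7.9 × 10⁷)³ = 1.785 × 10⁻²
Moon S: (6.8 × 10¹⁹) / (2.2 × 10⁸)³ = 6.386 × 10⁻⁶
Ratio (larger/smaller) = 2800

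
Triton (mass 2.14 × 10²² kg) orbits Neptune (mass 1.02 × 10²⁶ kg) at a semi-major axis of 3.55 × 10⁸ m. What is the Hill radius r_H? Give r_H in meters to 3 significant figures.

1.46 × 10⁷ m

r_H ≈ a (m/3M)^(1/3)
    = (3.55 × 10⁸) × (2.14 × 10²² / (3 × 1.02 × 10²⁶))^(1/3)
    = 1.46 × 10⁷ m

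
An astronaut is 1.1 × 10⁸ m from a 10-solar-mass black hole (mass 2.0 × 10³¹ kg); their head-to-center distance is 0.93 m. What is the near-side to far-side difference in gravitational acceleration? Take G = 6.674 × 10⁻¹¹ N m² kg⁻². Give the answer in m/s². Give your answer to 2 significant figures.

Δa = 4GMr/d³
   = 4 × (6.674 × 10⁻¹¹) × (2.0 × 10³¹) × (0.93) / (1.1 × 10⁸)³
   = 3.7 × 10⁻³ m/s²

3.7 × 10⁻³ m/s²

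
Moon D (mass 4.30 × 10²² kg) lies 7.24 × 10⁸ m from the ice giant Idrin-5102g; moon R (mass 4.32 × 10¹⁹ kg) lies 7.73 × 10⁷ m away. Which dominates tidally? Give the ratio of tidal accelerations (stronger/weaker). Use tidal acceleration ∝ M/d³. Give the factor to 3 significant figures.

Compare M/d³ for the two perturbers:
Moon D: (4.30 × 10²²) / (7.24 × 10⁸)³ = 1.133 × 10⁻⁴
Moon R: (4.32 × 10¹⁹) / (7.73 × 10⁷)³ = 9.353 × 10⁻⁵
Ratio (larger/smaller) = 1.21

Moon D, by a factor of ≈ 1.21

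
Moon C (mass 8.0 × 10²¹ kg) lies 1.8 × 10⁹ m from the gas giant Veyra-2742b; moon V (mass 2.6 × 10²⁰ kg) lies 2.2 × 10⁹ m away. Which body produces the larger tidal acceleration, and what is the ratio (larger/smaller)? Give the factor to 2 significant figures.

Moon C, by a factor of ≈ 56

Tidal acceleration ∝ M/d³, so compare M/d³ for each.
Moon C: (8.0 × 10²¹) / (1.8 × 10⁹)³ = 1.372 × 10⁻⁶
Moon V: (2.6 × 10²⁰) / (2.2 × 10⁹)³ = 2.442 × 10⁻⁸
Ratio (larger/smaller) = 56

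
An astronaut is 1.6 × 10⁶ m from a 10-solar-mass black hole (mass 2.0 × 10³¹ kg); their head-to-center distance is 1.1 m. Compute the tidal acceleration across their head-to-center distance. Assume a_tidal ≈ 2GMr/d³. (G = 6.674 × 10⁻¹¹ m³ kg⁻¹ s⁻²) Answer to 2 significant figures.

Since r ≪ d, expand the inverse-square field across one radius to get the leading 2GMr/d³ term.
a_tidal = 2GMr/d³
        = 2 × (6.674 × 10⁻¹¹) × (2.0 × 10³¹) × (1.1) / (1.6 × 10⁶)³
        = 7.2 × 10² m/s²

7.2 × 10² m/s²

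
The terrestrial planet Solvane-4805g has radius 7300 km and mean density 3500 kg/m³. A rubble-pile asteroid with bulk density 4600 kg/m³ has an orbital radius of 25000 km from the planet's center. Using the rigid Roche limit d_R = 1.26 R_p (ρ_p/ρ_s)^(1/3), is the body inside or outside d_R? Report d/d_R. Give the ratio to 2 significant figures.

outside; d/d_R ≈ 3.0

d_R = 1.26 × (7300 km) × (3500/4600)^(1/3) = 8397 km
d/d_R = (25000) / (8397) = 3.0
Since d/d_R > 1, the body is outside the Roche limit.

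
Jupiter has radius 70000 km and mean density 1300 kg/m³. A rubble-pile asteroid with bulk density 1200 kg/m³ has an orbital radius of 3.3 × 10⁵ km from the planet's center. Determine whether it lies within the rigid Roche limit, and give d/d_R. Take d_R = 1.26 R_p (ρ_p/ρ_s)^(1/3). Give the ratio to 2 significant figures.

outside; d/d_R ≈ 3.6

d_R = 1.26 × (70000 km) × (1300/1200)^(1/3) = 90580 km
d/d_R = (3.3 × 10⁵) / (90580) = 3.6
Since d/d_R > 1, the body is outside the Roche limit.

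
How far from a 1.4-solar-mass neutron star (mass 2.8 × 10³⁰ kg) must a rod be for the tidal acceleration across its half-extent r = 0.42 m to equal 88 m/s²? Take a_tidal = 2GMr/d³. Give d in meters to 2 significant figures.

1.2 × 10⁶ m

2GMr/d³ = a_tidal  ⇒  d = (2GMr / a_tidal)^(1/3)
d = (2 × 6.674×10⁻¹¹ × (2.8 × 10³⁰) × (0.42) / (88))^(1/3)
  = 1.2 × 10⁶ m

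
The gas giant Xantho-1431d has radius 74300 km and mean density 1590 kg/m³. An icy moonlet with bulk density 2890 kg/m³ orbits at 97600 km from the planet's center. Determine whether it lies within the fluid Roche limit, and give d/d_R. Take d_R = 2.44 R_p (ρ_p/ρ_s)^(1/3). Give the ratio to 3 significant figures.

inside; d/d_R ≈ 0.657

d_R = 2.44 × (74300 km) × (1590/2890)^(1/3) = 1.486 × 10⁵ km
d/d_R = (97600) / (1.486 × 10⁵) = 0.657
Since d/d_R < 1, the body is inside the Roche limit.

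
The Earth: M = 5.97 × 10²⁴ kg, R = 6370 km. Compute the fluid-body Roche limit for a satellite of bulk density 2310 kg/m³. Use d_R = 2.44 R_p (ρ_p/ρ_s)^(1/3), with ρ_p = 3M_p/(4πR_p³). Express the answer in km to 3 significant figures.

20800 km

ρ_p = 3M_p/(4πR_p³) = 3 × (5.97 × 10²⁴) / (4π × (6.37 × 10⁶ m)³) = 5510 kg/m³
d_R = 2.44 × 6370 km × (5510/2310)^(1/3)
    = 20800 km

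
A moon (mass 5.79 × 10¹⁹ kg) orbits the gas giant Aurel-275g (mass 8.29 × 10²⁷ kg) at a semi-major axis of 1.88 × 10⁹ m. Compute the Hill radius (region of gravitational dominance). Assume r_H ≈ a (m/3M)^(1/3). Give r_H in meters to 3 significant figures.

r_H ≈ a (m/3M)^(1/3)
    = (1.88 × 10⁹) × (5.79 × 10¹⁹ / (3 × 8.29 × 10²⁷))^(1/3)
    = 2.49 × 10⁶ m

2.49 × 10⁶ m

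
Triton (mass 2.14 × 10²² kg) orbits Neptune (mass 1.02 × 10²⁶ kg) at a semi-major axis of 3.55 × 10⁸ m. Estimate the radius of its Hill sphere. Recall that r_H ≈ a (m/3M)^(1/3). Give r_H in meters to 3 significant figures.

1.46 × 10⁷ m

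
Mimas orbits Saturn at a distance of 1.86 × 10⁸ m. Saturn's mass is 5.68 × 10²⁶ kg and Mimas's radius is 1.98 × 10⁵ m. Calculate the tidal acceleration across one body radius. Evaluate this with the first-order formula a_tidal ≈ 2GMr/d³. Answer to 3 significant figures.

2.33 × 10⁻³ m/s²

The tidal stretch is the gradient of GM/d² times the body's extent r, hence the 1/d³ dependence.
Δg = 2GMr/d³
   = 2 × (6.674 × 10⁻¹¹) × (5.68 × 10²⁶) × (1.98 × 10⁵) / (1.86 × 10⁸)³
   = 2.33 × 10⁻³ m/s²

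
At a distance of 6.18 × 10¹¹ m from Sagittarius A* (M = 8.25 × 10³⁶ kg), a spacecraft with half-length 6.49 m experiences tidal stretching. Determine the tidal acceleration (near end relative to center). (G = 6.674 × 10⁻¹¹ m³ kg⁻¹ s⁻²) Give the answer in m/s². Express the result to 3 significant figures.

3.03 × 10⁻⁸ m/s²

Since r ≪ d, expand the inverse-square field across one radius to get the leading 2GMr/d³ term.
Δg = 2GMr/d³
   = 2 × (6.674 × 10⁻¹¹) × (8.25 × 10³⁶) × (6.49) / (6.18 × 10¹¹)³
   = 3.03 × 10⁻⁸ m/s²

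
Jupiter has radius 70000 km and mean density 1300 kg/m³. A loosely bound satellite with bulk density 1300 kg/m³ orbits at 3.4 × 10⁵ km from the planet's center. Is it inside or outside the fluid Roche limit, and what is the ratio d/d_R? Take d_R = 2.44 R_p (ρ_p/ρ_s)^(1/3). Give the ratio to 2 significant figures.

outside; d/d_R ≈ 2.0

d_R = 2.44 × (70000 km) × (1300/1300)^(1/3) = 1.708 × 10⁵ km
d/d_R = (3.4 × 10⁵) / (1.708 × 10⁵) = 2.0
Since d/d_R > 1, the body is outside the Roche limit.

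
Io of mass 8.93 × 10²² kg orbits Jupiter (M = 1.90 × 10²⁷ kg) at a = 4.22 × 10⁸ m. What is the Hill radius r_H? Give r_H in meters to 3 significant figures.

r_H ≈ a (m/3M)^(1/3)
    = (4.22 × 10⁸) × (8.93 × 10²² / (3 × 1.90 × 10²⁷))^(1/3)
    = 1.06 × 10⁷ m

1.06 × 10⁷ m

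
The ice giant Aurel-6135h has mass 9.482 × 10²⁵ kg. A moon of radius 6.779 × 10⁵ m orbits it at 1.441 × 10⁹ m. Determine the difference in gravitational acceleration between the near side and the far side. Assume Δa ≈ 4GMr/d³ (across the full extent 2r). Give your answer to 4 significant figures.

5.735 × 10⁻⁶ m/s²

Differencing GM/(d−r)² and GM/(d+r)² to first order in r/d gives 4GMr/d³.
a_tidal = 4GMr/d³
        = 4 × (6.674 × 10⁻¹¹) × (9.482 × 10²⁵) × (6.779 × 10⁵) / (1.441 × 10⁹)³
        = 5.735 × 10⁻⁶ m/s²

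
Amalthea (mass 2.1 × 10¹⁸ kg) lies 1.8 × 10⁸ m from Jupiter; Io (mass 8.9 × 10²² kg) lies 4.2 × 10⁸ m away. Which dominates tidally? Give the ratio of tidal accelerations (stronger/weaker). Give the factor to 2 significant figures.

Io, by a factor of ≈ 3300

The tide-raising term goes as M/d³ (the gradient of a 1/d² field).
Amalthea: (2.1 × 10¹⁸) / (1.8 × 10⁸)³ = 3.601 × 10⁻⁷
Io: (8.9 × 10²²) / (4.2 × 10⁸)³ = 1.201 × 10⁻³
Ratio (larger/smaller) = 3300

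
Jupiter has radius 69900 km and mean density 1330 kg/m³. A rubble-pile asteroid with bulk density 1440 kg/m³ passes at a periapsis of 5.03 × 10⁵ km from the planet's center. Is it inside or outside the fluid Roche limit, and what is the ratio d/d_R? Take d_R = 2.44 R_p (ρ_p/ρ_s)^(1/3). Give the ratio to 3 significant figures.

outside; d/d_R ≈ 3.03

d_R = 2.44 × (69900 km) × (1330/1440)^(1/3) = 1.661 × 10⁵ km
d/d_R = (5.03 × 10⁵) / (1.661 × 10⁵) = 3.03
Since d/d_R > 1, the body is outside the Roche limit.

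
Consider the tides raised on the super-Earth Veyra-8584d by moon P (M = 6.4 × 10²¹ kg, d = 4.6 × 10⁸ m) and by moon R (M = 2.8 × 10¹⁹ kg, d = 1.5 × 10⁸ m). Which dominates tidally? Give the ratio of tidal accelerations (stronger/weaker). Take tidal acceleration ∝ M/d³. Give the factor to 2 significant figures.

Tidal stretch scales as M/d³; compute that for each body.
Moon P: (6.4 × 10²¹) / (4.6 × 10⁸)³ = 6.575 × 10⁻⁵
Moon R: (2.8 × 10¹⁹) / (1.5 × 10⁸)³ = 8.296 × 10⁻⁶
Ratio (larger/smaller) = 7.9

Moon P, by a factor of ≈ 7.9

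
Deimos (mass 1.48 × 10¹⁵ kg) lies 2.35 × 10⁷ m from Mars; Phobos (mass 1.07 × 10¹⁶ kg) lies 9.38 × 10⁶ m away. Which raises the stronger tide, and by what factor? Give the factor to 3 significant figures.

Tidal stretch scales as M/d³; compute that for each body.
Deimos: (1.48 × 10¹⁵) / (2.35 × 10⁷)³ = 1.140 × 10⁻⁷
Phobos: (1.07 × 10¹⁶) / (9.38 × 10⁶)³ = 1.297 × 10⁻⁵
Ratio (larger/smaller) = 114

Phobos, by a factor of ≈ 114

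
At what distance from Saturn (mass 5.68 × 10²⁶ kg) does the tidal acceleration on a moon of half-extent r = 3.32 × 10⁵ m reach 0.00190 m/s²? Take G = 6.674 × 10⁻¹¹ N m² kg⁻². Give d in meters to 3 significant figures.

2.37 × 10⁸ m

2GMr/d³ = a_tidal  ⇒  d = (2GMr / a_tidal)^(1/3)
d = (2 × 6.674×10⁻¹¹ × (5.68 × 10²⁶) × (3.32 × 10⁵) / (0.00190))^(1/3)
  = 2.37 × 10⁸ m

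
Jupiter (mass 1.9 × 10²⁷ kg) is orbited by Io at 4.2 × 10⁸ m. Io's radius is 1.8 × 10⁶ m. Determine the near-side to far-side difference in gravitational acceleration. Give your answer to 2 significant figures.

1.2 × 10⁻² m/s²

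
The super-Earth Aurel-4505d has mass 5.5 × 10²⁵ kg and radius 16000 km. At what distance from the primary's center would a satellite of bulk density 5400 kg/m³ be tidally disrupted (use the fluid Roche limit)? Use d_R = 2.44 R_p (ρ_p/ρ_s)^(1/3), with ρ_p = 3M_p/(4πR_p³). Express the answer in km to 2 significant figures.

ρ_p = 3M_p/(4πR_p³) = 3 × (5.5 × 10²⁵) / (4π × (1.6 × 10⁷ m)³) = 3200 kg/m³
d_R = 2.44 × 16000 km × (3200/5400)^(1/3)
    = 33000 km

33000 km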